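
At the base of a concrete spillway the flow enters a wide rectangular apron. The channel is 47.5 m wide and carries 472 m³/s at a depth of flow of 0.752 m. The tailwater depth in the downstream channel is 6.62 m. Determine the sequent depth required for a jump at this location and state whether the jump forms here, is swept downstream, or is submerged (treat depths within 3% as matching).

y₂ = 4.81 m; the jump is submerged

q = Q/b = 472/47.5 = 9.94 m²/s; V₁ = q/y₁ = 13.2 m/s. Fr₁ = V₁/√(g·y₁) = 4.87.
Conjugate-depth relation: y₂/y₁ = ½[√(1 + 8Fr₁²) − 1] = ½[√190.3 − 1] = 6.40.
y₂ = 6.40 × 0.752 = 4.81 m.
Tailwater y_tw = 6.62 m: y_tw > y₂, so the jump is submerged.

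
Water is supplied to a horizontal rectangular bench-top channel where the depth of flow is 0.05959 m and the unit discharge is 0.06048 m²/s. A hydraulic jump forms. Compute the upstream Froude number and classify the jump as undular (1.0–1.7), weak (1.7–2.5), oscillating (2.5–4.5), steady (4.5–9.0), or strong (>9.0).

V₁ = q/y₁ = 0.06048/0.05959 = 1.015 m/s. Fr₁ = V₁/√(g·y₁) = 1.015/√(9.81×0.05959) = 1.327.
Fr₁ = 1.327 lies in the undular range.

Fr₁ = 1.327; undular jump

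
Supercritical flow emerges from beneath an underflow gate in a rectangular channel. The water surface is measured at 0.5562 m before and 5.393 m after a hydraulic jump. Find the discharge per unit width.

For a rectangular channel the momentum equation gives q² = ½·g·y₁·y₂·(y₁ + y₂) = ½×9.81×0.5562×5.393×5.949 = 87.53.
q = √87.53 = 9.356 m²/s.

q = 9.356 m²/s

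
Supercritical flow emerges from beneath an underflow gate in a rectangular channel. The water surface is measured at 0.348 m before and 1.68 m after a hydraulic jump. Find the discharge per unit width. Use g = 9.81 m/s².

q = 2.41 m²/s

For a rectangular channel the momentum equation gives q² = ½·g·y₁·y₂·(y₁ + y₂) = ½×9.81×0.348×1.68×2.03 = 5.82.
q = √5.82 = 2.41 m²/s.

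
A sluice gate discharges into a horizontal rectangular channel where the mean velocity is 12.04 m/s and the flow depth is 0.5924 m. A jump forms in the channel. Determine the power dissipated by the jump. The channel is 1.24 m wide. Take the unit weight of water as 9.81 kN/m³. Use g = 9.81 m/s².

Fr₁ = V₁/√(g·y₁) = 12.04/√(9.81×0.5924) = 4.994.
Bélanger equation: y₂/y₁ = ½[√(1 + 8Fr₁²) − 1] = ½[√200.55 − 1] = 6.581.
y₂ = 6.581 × 0.5924 = 3.898 m.
q = V₁·y₁ = 12.04 × 0.5924 = 7.132 m²/s. V₂ = q/y₂ = 7.132/3.898 = 1.830 m/s. E₁ = y₁ + V₁²/2g = 7.981 m; E₂ = y₂ + V₂²/2g = 4.069 m. ΔE = E₁ − E₂ = 3.912 m.
Q = q·b = 7.132 × 1.24 = 8.844 m³/s. P = γ·Q·ΔE = 9.81 × 8.844 × 3.912 = 339.4 kW.

P = 339.4 kW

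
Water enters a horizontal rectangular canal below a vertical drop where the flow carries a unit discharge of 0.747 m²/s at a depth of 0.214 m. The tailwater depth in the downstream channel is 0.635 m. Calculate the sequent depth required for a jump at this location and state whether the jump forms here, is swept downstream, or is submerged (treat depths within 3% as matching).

y₂ = 0.630 m; the jump forms here

V₁ = q/y₁ = 0.747/0.214 = 3.49 m/s. Fr₁ = V₁/√(g·y₁) = 3.49/√(9.81×0.214) = 2.41.
By Bélanger, y₂/y₁ = ½[√(1 + 8Fr₁²) − 1] = ½[√47.43 − 1] = 2.94.
y₂ = 2.94 × 0.214 = 0.630 m.
Tailwater y_tw = 0.635 m: y_tw ≈ y₂, so the jump forms here.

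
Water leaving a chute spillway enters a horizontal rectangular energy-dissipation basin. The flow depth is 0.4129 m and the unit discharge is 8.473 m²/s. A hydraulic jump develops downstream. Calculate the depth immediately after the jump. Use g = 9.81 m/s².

V₁ = q/y₁ = 8.473/0.4129 = 20.52 m/s. Fr₁ = V₁/√(g·y₁) = 20.52/√(9.81×0.4129) = 10.20.
From the momentum equation for a rectangular channel, y₂/y₁ = ½[√(1 + 8Fr₁²) − 1] = ½[√832.69 − 1] = 13.93.
y₂ = 13.93 × 0.4129 = 5.751 m.

y₂ = 5.751 m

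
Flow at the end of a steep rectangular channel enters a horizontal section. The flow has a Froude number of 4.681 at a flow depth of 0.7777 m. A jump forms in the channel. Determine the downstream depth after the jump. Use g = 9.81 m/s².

Fr₁ = 4.681 (given).
By Bélanger, y₂/y₁ = ½[√(1 + 8Fr₁²) − 1] = ½[√176.29 − 1] = 6.139.
y₂ = 6.139 × 0.7777 = 4.774 m.

y₂ = 4.774 m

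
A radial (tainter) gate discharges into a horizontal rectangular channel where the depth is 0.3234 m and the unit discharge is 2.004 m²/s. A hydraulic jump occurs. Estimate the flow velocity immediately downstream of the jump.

V₁ = q/y₁ = 2.004/0.3234 = 6.197 m/s. Fr₁ = V₁/√(g·y₁) = 6.197/√(9.81×0.3234) = 3.479.
Bélanger equation: y₂/y₁ = ½[√(1 + 8Fr₁²) − 1] = ½[√97.827 − 1] = 4.445.
y₂ = 4.445 × 0.3234 = 1.438 m.
V₂ = q/y₂ = 2.004/1.438 = 1.394 m/s.

V₂ = 1.394 m/s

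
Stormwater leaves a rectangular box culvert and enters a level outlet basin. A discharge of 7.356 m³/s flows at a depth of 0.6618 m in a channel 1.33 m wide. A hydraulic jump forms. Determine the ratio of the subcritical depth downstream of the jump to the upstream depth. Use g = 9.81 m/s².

y₂/y₁ = 4.165

q = Q/b = 7.356/1.33 = 5.531 m²/s; V₁ = q/y₁ = 8.357 m/s. Fr₁ = V₁/√(g·y₁) = 3.280.
Sequent-depth ratio: y₂/y₁ = ½[√(1 + 8Fr₁²) − 1] = ½[√87.064 − 1] = 4.165.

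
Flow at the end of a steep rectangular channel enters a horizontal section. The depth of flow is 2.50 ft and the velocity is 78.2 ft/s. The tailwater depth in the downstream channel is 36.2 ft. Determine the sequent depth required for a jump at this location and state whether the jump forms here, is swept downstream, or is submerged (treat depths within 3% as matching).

Fr₁ = V₁/√(g·y₁) = 78.2/√(32.2×2.50) = 8.72.
Sequent-depth ratio: y₂/y₁ = ½[√(1 + 8Fr₁²) − 1] = ½[√608.7 − 1] = 11.8.
y₂ = 11.8 × 2.50 = 29.6 ft.
Tailwater y_tw = 36.2 ft: y_tw > y₂, so the jump is submerged.

y₂ = 29.6 ft; the jump is submerged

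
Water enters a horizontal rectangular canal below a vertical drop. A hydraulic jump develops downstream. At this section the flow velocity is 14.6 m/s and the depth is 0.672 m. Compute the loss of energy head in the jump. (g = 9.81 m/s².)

ΔE = 6.27 m

Fr₁ = V₁/√(g·y₁) = 14.6/√(9.81×0.672) = 5.69.
Conjugate-depth relation: y₂/y₁ = ½[√(1 + 8Fr₁²) − 1] = ½[√259.7 − 1] = 7.56.
y₂ = 7.56 × 0.672 = 5.08 m.
q = V₁·y₁ = 14.6 × 0.672 = 9.81 m²/s. V₂ = q/y₂ = 9.81/5.08 = 1.93 m/s. E₁ = y₁ + V₁²/2g = 11.5 m; E₂ = y₂ + V₂²/2g = 5.27 m. ΔE = E₁ − E₂ = 6.27 m.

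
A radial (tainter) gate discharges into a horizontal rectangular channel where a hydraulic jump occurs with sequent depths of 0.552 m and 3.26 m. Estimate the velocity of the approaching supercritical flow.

For a rectangular channel the momentum equation gives q² = ½·g·y₁·y₂·(y₁ + y₂) = ½×9.81×0.552×3.26×3.81 = 33.6.
q = √33.6 = 5.80 m²/s.
V₁ = q/y₁ = 5.80/0.552 = 10.5 m/s.

V₁ = 10.5 m/s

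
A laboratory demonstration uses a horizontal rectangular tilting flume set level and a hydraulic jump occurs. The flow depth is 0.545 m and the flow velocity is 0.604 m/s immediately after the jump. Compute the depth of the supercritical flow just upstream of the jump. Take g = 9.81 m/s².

Fr₂ = V₂/√(g·y₂) = 0.604/√(9.81×0.545) = 0.261.
From the momentum equation (using Fr₂), y₁/y₂ = ½[√(1 + 8Fr₂²) − 1] = ½[√1.546 − 1] = 0.122.
y₁ = 0.122 × 0.545 = 0.0663 m.

y₁ = 0.0663 m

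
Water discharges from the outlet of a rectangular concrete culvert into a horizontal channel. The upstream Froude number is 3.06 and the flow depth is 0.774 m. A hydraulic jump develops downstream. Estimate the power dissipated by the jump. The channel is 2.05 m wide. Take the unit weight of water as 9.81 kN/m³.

P = 153 kW

Fr₁ = 3.06 (given).
Conjugate-depth relation: y₂/y₁ = ½[√(1 + 8Fr₁²) − 1] = ½[√75.91 − 1] = 3.86.
y₂ = 3.86 × 0.774 = 2.98 m.
V₁ = Fr₁·√(g·y₁) = 3.06×√(9.81×0.774) = 8.43 m/s; q = V₁·y₁ = 6.53 m²/s. V₂ = q/y₂ = 6.53/2.98 = 2.19 m/s. E₁ = y₁ + V₁²/2g = 4.40 m; E₂ = y₂ + V₂²/2g = 3.23 m. ΔE = E₁ − E₂ = 1.17 m.
Q = q·b = 6.53 × 2.05 = 13.4 m³/s. P = γ·Q·ΔE = 9.81 × 13.4 × 1.17 = 153 kW.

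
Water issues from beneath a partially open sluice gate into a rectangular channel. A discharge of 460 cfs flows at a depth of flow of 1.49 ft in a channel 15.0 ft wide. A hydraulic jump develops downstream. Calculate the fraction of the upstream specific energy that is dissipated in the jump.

ΔE/E₁ = 0.252 (25.2%)

q = Q/b = 460/15.0 = 30.7 ft²/s; V₁ = q/y₁ = 20.6 ft/s. Fr₁ = V₁/√(g·y₁) = 2.97.
From the momentum equation for a rectangular channel, y₂/y₁ = ½[√(1 + 8Fr₁²) − 1] = ½[√71.63 − 1] = 3.73.
y₂ = 3.73 × 1.49 = 5.56 ft.
E₁ = y₁ + V₁²/2g = 8.07 ft. ΔE = (y₂ − y₁)³/(4y₁y₂) = 2.03 ft. ΔE/E₁ = 2.03/8.07 = 0.252.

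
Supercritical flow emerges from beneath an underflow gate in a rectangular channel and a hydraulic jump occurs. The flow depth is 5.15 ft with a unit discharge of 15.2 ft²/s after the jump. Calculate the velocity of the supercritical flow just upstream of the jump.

V₂ = q/y₂ = 15.2/5.15 = 2.95 ft/s; Fr₂ = V₂/√(g·y₂) = 0.229.
Applying the sequent-depth relation in reverse, y₁/y₂ = ½[√(1 + 8Fr₂²) − 1] = ½[√1.420 − 1] = 0.0959.
y₁ = 0.0959 × 5.15 = 0.494 ft.
V₁ = q/y₁ = 15.2/0.494 = 30.8 ft/s.

V₁ = 30.8 ft/s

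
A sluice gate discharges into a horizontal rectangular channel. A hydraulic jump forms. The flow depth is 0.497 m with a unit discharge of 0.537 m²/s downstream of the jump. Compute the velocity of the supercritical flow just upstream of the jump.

V₂ = q/y₂ = 0.537/0.497 = 1.08 m/s; Fr₂ = V₂/√(g·y₂) = 0.489.
The Bélanger relation is symmetric: y₁/y₂ = ½[√(1 + 8Fr₂²) − 1] = ½[√2.916 − 1] = 0.354.
y₁ = 0.354 × 0.497 = 0.176 m.
V₁ = q/y₁ = 0.537/0.176 = 3.05 m/s.

V₁ = 3.05 m/s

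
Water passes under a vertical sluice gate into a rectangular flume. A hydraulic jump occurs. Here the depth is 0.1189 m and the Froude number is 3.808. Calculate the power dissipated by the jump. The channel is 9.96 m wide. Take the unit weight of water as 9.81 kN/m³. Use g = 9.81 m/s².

P = 17.28 kW

Fr₁ = 3.808 (given).
By Bélanger, y₂/y₁ = ½[√(1 + 8Fr₁²) − 1] = ½[√117.01 − 1] = 4.908.
y₂ = 4.908 × 0.1189 = 0.5836 m.
V₁ = Fr₁·√(g·y₁) = 3.808×√(9.81×0.1189) = 4.113 m/s; q = V₁·y₁ = 0.4890 m²/s. V₂ = q/y₂ = 0.4890/0.5836 = 0.8379 m/s. E₁ = y₁ + V₁²/2g = 0.9810 m; E₂ = y₂ + V₂²/2g = 0.6194 m. ΔE = E₁ − E₂ = 0.3616 m.
Q = q·b = 0.4890 × 9.96 = 4.870 m³/s. P = γ·Q·ΔE = 9.81 × 4.870 × 0.3616 = 17.28 kW.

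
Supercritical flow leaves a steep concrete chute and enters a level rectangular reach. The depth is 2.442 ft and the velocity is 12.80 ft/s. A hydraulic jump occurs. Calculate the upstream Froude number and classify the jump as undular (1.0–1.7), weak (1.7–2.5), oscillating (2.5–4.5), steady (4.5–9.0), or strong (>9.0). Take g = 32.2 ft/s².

Fr₁ = 1.443; undular jump

Fr₁ = V₁/√(g·y₁) = 12.80/√(32.2×2.442) = 1.443.
Fr₁ = 1.443 lies in the undular range.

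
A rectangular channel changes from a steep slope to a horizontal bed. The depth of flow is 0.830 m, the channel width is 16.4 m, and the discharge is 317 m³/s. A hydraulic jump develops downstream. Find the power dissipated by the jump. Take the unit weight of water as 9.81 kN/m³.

P = 59311 kW

q = Q/b = 317/16.4 = 19.3 m²/s; V₁ = q/y₁ = 23.3 m/s. Fr₁ = V₁/√(g·y₁) = 8.16.
Conjugate-depth relation: y₂/y₁ = ½[√(1 + 8Fr₁²) − 1] = ½[√533.9 − 1] = 11.1.
y₂ = 11.1 × 0.830 = 9.17 m.
Head loss: ΔE = (y₂ − y₁)³/(4y₁y₂) = (9.17 − 0.830)³/(4×0.830×9.17) = 581/30.5 = 19.1 m.
P = γ·Q·ΔE = 9.81 × 317 × 19.1 = 59311 kW.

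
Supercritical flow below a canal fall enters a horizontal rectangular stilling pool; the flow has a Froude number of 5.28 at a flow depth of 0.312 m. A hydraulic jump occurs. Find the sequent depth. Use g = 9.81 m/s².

Fr₁ = 5.28 (given).
Sequent-depth ratio: y₂/y₁ = ½[√(1 + 8Fr₁²) − 1] = ½[√224.0 − 1] = 6.98.
y₂ = 6.98 × 0.312 = 2.18 m.

y₂ = 2.18 m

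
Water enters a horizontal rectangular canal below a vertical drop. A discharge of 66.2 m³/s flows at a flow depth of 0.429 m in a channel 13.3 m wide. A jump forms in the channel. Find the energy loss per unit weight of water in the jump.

ΔE = 3.95 m

q = Q/b = 66.2/13.3 = 4.98 m²/s; V₁ = q/y₁ = 11.6 m/s. Fr₁ = V₁/√(g·y₁) = 5.66.
By Bélanger, y₂/y₁ = ½[√(1 + 8Fr₁²) − 1] = ½[√256.9 − 1] = 7.51.
y₂ = 7.51 × 0.429 = 3.22 m.
Head loss: ΔE = (y₂ − y₁)³/(4y₁y₂) = (3.22 − 0.429)³/(4×0.429×3.22) = 21.8/5.53 = 3.95 m.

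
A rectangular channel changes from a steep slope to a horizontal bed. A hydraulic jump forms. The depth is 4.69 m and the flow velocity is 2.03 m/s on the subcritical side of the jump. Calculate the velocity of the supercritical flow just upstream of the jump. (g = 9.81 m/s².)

Fr₂ = V₂/√(g·y₂) = 2.03/√(9.81×4.69) = 0.299.
Applying the sequent-depth relation in reverse, y₁/y₂ = ½[√(1 + 8Fr₂²) − 1] = ½[√1.717 − 1] = 0.155.
y₁ = 0.155 × 4.69 = 0.727 m.
V₁ = q/y₁ = 9.52/0.727 = 13.1 m/s.

V₁ = 13.1 m/s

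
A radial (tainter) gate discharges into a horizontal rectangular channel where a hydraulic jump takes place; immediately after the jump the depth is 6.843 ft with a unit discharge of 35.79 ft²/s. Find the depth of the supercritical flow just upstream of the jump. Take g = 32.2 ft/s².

V₂ = q/y₂ = 35.79/6.843 = 5.230 ft/s; Fr₂ = V₂/√(g·y₂) = 0.3523.
The Bélanger relation is symmetric: y₁/y₂ = ½[√(1 + 8Fr₂²) − 1] = ½[√1.9932 − 1] = 0.2059.
y₁ = 0.2059 × 6.843 = 1.409 ft.

y₁ = 1.409 ft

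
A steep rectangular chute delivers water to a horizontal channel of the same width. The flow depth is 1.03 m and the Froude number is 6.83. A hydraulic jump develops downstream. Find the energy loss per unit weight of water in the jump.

ΔE = 15.3 m

Fr₁ = 6.83 (given).
Conjugate-depth relation: y₂/y₁ = ½[√(1 + 8Fr₁²) − 1] = ½[√374.2 − 1] = 9.17.
y₂ = 9.17 × 1.03 = 9.45 m.
V₁ = Fr₁·√(g·y₁) = 6.83×√(9.81×1.03) = 21.7 m/s; q = V₁·y₁ = 22.4 m²/s. V₂ = q/y₂ = 22.4/9.45 = 2.37 m/s. E₁ = y₁ + V₁²/2g = 25.1 m; E₂ = y₂ + V₂²/2g = 9.73 m. ΔE = E₁ − E₂ = 15.3 m.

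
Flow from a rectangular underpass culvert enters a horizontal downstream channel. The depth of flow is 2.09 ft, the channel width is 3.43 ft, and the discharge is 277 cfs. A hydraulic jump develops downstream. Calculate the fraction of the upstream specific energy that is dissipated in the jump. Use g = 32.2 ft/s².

ΔE/E₁ = 0.465 (46.5%)

q = Q/b = 277/3.43 = 80.8 ft²/s; V₁ = q/y₁ = 38.6 ft/s. Fr₁ = V₁/√(g·y₁) = 4.71.
From the momentum equation for a rectangular channel, y₂/y₁ = ½[√(1 + 8Fr₁²) − 1] = ½[√178.5 − 1] = 6.18.
y₂ = 6.18 × 2.09 = 12.9 ft.
E₁ = y₁ + V₁²/2g = 25.3 ft. ΔE = (y₂ − y₁)³/(4y₁y₂) = 11.8 ft. ΔE/E₁ = 11.8/25.3 = 0.465.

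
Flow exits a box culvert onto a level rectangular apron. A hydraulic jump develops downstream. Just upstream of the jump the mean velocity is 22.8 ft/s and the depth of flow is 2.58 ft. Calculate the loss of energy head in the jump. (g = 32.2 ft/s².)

ΔE = 1.87 ft

Fr₁ = V₁/√(g·y₁) = 22.8/√(32.2×2.58) = 2.50.
Bélanger equation: y₂/y₁ = ½[√(1 + 8Fr₁²) − 1] = ½[√51.06 − 1] = 3.07.
y₂ = 3.07 × 2.58 = 7.93 ft.
Head loss: ΔE = (y₂ − y₁)³/(4y₁y₂) = (7.93 − 2.58)³/(4×2.58×7.93) = 153/81.8 = 1.87 ft.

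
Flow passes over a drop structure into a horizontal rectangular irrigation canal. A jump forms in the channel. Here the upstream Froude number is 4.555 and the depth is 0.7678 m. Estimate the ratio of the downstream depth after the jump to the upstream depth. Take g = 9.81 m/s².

Fr₁ = 4.555 (given).
By Bélanger, y₂/y₁ = ½[√(1 + 8Fr₁²) − 1] = ½[√166.98 − 1] = 5.961.

y₂/y₁ = 5.961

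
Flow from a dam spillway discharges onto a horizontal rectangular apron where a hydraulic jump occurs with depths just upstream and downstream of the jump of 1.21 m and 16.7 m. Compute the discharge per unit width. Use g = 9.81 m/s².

q = 42.1 m²/s

For a rectangular channel the momentum equation gives q² = ½·g·y₁·y₂·(y₁ + y₂) = ½×9.81×1.21×16.7×17.9 = 1775.
q = √1775 = 42.1 m²/s.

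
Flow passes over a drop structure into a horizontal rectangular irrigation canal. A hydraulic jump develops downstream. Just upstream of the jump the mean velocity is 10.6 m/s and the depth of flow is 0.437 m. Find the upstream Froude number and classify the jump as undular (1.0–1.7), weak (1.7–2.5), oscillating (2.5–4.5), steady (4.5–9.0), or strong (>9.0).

Fr₁ = V₁/√(g·y₁) = 10.6/√(9.81×0.437) = 5.12.
Fr₁ = 5.12 lies in the steady range.

Fr₁ = 5.12; steady jump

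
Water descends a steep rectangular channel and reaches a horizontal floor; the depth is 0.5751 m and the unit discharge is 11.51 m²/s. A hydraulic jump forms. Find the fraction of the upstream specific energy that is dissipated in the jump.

V₁ = q/y₁ = 11.51/0.5751 = 20.01 m/s. Fr₁ = V₁/√(g·y₁) = 20.01/√(9.81×0.5751) = 8.426.
Conjugate-depth relation: y₂/y₁ = ½[√(1 + 8Fr₁²) − 1] = ½[√568.99 − 1] = 11.43.
y₂ = 11.43 × 0.5751 = 6.572 m.
E₁ = y₁ + V₁²/2g = 20.99 m. ΔE = (y₂ − y₁)³/(4y₁y₂) = 14.26 m. ΔE/E₁ = 14.26/20.99 = 0.679.

ΔE/E₁ = 0.679 (67.9%)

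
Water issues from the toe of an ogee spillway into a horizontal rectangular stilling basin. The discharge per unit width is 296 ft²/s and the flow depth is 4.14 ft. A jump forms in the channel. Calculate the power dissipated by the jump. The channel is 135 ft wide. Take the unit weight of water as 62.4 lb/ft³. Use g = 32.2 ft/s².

P = 218124 hp

V₁ = q/y₁ = 296/4.14 = 71.5 ft/s. Fr₁ = V₁/√(g·y₁) = 71.5/√(32.2×4.14) = 6.19.
By Bélanger, y₂/y₁ = ½[√(1 + 8Fr₁²) − 1] = ½[√307.8 − 1] = 8.27.
y₂ = 8.27 × 4.14 = 34.2 ft.
Head loss: ΔE = (y₂ − y₁)³/(4y₁y₂) = (34.2 − 4.14)³/(4×4.14×34.2) = 27284/567 = 48.1 ft.
Q = q·b = 296 × 135 = 39960 cfs. P = γ·Q·ΔE/550 = 62.4 × 39960 × 48.1 / 550 = 218124 hp.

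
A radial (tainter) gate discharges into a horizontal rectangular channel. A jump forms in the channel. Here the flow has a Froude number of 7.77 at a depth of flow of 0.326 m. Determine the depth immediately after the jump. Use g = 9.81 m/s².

y₂ = 3.42 m

Fr₁ = 7.77 (given).
By Bélanger, y₂/y₁ = ½[√(1 + 8Fr₁²) − 1] = ½[√484.0 − 1] = 10.5.
y₂ = 10.5 × 0.326 = 3.42 m.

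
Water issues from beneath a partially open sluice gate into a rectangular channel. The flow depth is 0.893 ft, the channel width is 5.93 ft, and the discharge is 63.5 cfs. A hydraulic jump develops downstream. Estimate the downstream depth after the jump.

y₂ = 2.41 ft

q = Q/b = 63.5/5.93 = 10.7 ft²/s; V₁ = q/y₁ = 12.0 ft/s. Fr₁ = V₁/√(g·y₁) = 2.24.
Conjugate-depth relation: y₂/y₁ = ½[√(1 + 8Fr₁²) − 1] = ½[√41.01 − 1] = 2.70.
y₂ = 2.70 × 0.893 = 2.41 ft.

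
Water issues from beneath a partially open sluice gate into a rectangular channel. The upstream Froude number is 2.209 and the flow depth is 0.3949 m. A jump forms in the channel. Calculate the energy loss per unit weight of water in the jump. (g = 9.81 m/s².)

Fr₁ = 2.209 (given).
From the momentum equation for a rectangular channel, y₂/y₁ = ½[√(1 + 8Fr₁²) − 1] = ½[√40.037 − 1] = 2.664.
y₂ = 2.664 × 0.3949 = 1.052 m.
Head loss: ΔE = (y₂ − y₁)³/(4y₁y₂) = (1.052 − 0.3949)³/(4×0.3949×1.052) = 0.2836/1.662 = 0.1707 m.

ΔE = 0.1707 m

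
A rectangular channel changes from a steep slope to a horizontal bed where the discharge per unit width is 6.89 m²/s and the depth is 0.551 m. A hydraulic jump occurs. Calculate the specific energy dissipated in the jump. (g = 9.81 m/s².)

ΔE = 4.44 m

V₁ = q/y₁ = 6.89/0.551 = 12.5 m/s. Fr₁ = V₁/√(g·y₁) = 12.5/√(9.81×0.551) = 5.38.
Conjugate-depth relation: y₂/y₁ = ½[√(1 + 8Fr₁²) − 1] = ½[√232.4 − 1] = 7.12.
y₂ = 7.12 × 0.551 = 3.92 m.
Head loss: ΔE = (y₂ − y₁)³/(4y₁y₂) = (3.92 − 0.551)³/(4×0.551×3.92) = 38.4/8.65 = 4.44 m.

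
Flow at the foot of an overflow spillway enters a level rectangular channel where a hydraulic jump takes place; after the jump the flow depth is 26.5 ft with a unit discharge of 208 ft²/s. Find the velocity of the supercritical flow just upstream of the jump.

V₁ = 61.3 ft/s

V₂ = q/y₂ = 208/26.5 = 7.85 ft/s; Fr₂ = V₂/√(g·y₂) = 0.269.
From the momentum equation (using Fr₂), y₁/y₂ = ½[√(1 + 8Fr₂²) − 1] = ½[√1.578 − 1] = 0.128.
y₁ = 0.128 × 26.5 = 3.39 ft.
V₁ = q/y₁ = 208/3.39 = 61.3 ft/s.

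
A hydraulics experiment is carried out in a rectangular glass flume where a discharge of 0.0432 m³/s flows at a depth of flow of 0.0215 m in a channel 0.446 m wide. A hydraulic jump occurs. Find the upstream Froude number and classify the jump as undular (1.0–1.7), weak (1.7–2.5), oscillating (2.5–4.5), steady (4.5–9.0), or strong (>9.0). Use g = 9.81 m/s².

Fr₁ = 9.81; strong jump

q = Q/b = 0.0432/0.446 = 0.0969 m²/s; V₁ = q/y₁ = 4.51 m/s. Fr₁ = V₁/√(g·y₁) = 9.81.
Fr₁ = 9.81 lies in the strong range.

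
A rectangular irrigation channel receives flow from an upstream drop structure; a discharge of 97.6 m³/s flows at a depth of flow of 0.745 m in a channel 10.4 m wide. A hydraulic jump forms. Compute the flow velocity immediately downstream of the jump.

q = Q/b = 97.6/10.4 = 9.38 m²/s; V₁ = q/y₁ = 12.6 m/s. Fr₁ = V₁/√(g·y₁) = 4.66.
Bélanger equation: y₂/y₁ = ½[√(1 + 8Fr₁²) − 1] = ½[√174.7 − 1] = 6.11.
y₂ = 6.11 × 0.745 = 4.55 m.
V₂ = q/y₂ = 9.38/4.55 = 2.06 m/s.

V₂ = 2.06 m/s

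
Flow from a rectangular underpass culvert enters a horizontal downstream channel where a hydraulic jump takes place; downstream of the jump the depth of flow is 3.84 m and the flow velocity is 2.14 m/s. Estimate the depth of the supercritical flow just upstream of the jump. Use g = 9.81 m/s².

y₁ = 0.777 m

Fr₂ = V₂/√(g·y₂) = 2.14/√(9.81×3.84) = 0.349.
Applying the sequent-depth relation in reverse, y₁/y₂ = ½[√(1 + 8Fr₂²) − 1] = ½[√1.973 − 1] = 0.202.
y₁ = 0.202 × 3.84 = 0.777 m.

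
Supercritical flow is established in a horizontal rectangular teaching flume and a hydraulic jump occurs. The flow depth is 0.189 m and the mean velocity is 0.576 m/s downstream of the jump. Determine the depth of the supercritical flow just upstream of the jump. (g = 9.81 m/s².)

y₁ = 0.0529 m

Fr₂ = V₂/√(g·y₂) = 0.576/√(9.81×0.189) = 0.423.
The Bélanger relation is symmetric: y₁/y₂ = ½[√(1 + 8Fr₂²) − 1] = ½[√2.432 − 1] = 0.280.
y₁ = 0.280 × 0.189 = 0.0529 m.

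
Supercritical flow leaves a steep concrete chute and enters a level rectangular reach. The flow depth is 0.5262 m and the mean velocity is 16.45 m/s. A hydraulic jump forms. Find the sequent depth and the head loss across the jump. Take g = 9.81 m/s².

y₂ = 5.131 m; ΔE = 9.042 m

Fr₁ = V₁/√(g·y₁) = 16.45/√(9.81×0.5262) = 7.240.
From the momentum equation for a rectangular channel, y₂/y₁ = ½[√(1 + 8Fr₁²) − 1] = ½[√420.37 − 1] = 9.752.
y₂ = 9.752 × 0.5262 = 5.131 m.
Head loss: ΔE = (y₂ − y₁)³/(4y₁y₂) = (5.131 − 0.5262)³/(4×0.5262×5.131) = 97.66/10.80 = 9.042 m.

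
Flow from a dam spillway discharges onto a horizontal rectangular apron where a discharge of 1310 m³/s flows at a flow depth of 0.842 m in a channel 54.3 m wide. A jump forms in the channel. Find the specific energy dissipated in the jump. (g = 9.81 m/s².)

q = Q/b = 1310/54.3 = 24.1 m²/s; V₁ = q/y₁ = 28.7 m/s. Fr₁ = V₁/√(g·y₁) = 9.97.
From the momentum equation for a rectangular channel, y₂/y₁ = ½[√(1 + 8Fr₁²) − 1] = ½[√796.1 − 1] = 13.6.
y₂ = 13.6 × 0.842 = 11.5 m.
V₂ = q/y₂ = 24.1/11.5 = 2.11 m/s. E₁ = y₁ + V₁²/2g = 42.7 m; E₂ = y₂ + V₂²/2g = 11.7 m. ΔE = E₁ − E₂ = 31.0 m.

ΔE = 31.0 m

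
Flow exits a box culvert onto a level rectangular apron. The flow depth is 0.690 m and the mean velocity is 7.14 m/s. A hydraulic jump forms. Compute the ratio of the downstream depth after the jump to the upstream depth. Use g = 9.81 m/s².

Fr₁ = V₁/√(g·y₁) = 7.14/√(9.81×0.690) = 2.74.
By Bélanger, y₂/y₁ = ½[√(1 + 8Fr₁²) − 1] = ½[√61.25 − 1] = 3.41.

y₂/y₁ = 3.41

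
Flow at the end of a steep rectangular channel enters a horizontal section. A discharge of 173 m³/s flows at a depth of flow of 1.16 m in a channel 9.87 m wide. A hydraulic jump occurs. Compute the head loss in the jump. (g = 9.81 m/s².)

q = Q/b = 173/9.87 = 17.5 m²/s; V₁ = q/y₁ = 15.1 m/s. Fr₁ = V₁/√(g·y₁) = 4.48.
Sequent-depth ratio: y₂/y₁ = ½[√(1 + 8Fr₁²) − 1] = ½[√161.5 − 1] = 5.85.
y₂ = 5.85 × 1.16 = 6.79 m.
Head loss: ΔE = (y₂ − y₁)³/(4y₁y₂) = (6.79 − 1.16)³/(4×1.16×6.79) = 179/31.5 = 5.67 m.

ΔE = 5.67 m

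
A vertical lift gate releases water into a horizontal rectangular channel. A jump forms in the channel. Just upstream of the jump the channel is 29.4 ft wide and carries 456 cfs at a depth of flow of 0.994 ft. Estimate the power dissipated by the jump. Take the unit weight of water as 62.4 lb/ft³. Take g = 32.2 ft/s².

q = Q/b = 456/29.4 = 15.5 ft²/s; V₁ = q/y₁ = 15.6 ft/s. Fr₁ = V₁/√(g·y₁) = 2.76.
Conjugate-depth relation: y₂/y₁ = ½[√(1 + 8Fr₁²) − 1] = ½[√61.86 − 1] = 3.43.
y₂ = 3.43 × 0.994 = 3.41 ft.
V₂ = q/y₂ = 15.5/3.41 = 4.55 ft/s. E₁ = y₁ + V₁²/2g = 4.77 ft; E₂ = y₂ + V₂²/2g = 3.73 ft. ΔE = E₁ − E₂ = 1.04 ft.
P = γ·Q·ΔE/550 = 62.4 × 456 × 1.04 / 550 = 53.9 hp.

P = 53.9 hp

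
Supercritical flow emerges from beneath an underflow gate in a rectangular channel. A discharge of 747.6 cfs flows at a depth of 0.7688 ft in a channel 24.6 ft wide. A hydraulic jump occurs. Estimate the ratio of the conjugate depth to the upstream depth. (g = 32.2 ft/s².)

y₂/y₁ = 10.75

q = Q/b = 747.6/24.6 = 30.39 ft²/s; V₁ = q/y₁ = 39.53 ft/s. Fr₁ = V₁/√(g·y₁) = 7.945.
Sequent-depth ratio: y₂/y₁ = ½[√(1 + 8Fr₁²) − 1] = ½[√505.97 − 1] = 10.75.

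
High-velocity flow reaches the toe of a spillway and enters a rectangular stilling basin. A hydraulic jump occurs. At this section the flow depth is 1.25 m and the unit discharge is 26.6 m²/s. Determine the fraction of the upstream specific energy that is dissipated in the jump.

V₁ = q/y₁ = 26.6/1.25 = 21.3 m/s. Fr₁ = V₁/√(g·y₁) = 21.3/√(9.81×1.25) = 6.08.
Sequent-depth ratio: y₂/y₁ = ½[√(1 + 8Fr₁²) − 1] = ½[√296.4 − 1] = 8.11.
y₂ = 8.11 × 1.25 = 10.1 m.
E₁ = y₁ + V₁²/2g = 24.3 m. ΔE = (y₂ − y₁)³/(4y₁y₂) = 13.8 m. ΔE/E₁ = 13.8/24.3 = 0.569.

ΔE/E₁ = 0.569 (56.9%)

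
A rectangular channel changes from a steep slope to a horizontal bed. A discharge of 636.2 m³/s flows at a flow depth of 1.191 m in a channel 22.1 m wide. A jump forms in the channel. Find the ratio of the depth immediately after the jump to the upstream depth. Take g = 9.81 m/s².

y₂/y₁ = 9.513

q = Q/b = 636.2/22.1 = 28.79 m²/s; V₁ = q/y₁ = 24.17 m/s. Fr₁ = V₁/√(g·y₁) = 7.071.
From the momentum equation for a rectangular channel, y₂/y₁ = ½[√(1 + 8Fr₁²) − 1] = ½[√401.03 − 1] = 9.513.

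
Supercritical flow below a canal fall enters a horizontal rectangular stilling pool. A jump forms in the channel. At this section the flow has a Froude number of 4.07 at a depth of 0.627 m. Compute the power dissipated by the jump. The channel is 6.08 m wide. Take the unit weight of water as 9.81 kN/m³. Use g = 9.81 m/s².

P = 878 kW

Fr₁ = 4.07 (given).
Conjugate-depth relation: y₂/y₁ = ½[√(1 + 8Fr₁²) − 1] = ½[√133.5 − 1] = 5.28.
y₂ = 5.28 × 0.627 = 3.31 m.
Head loss: ΔE = (y₂ − y₁)³/(4y₁y₂) = (3.31 − 0.627)³/(4×0.627×3.31) = 19.3/8.30 = 2.32 m.
V₁ = Fr₁·√(g·y₁) = 4.07×√(9.81×0.627) = 10.1 m/s; q = V₁·y₁ = 6.33 m²/s. Q = q·b = 6.33 × 6.08 = 38.5 m³/s. P = γ·Q·ΔE = 9.81 × 38.5 × 2.32 = 878 kW.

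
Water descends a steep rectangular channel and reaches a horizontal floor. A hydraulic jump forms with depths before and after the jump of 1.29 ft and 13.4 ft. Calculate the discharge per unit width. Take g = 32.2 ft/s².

q = 63.9 ft²/s

For a rectangular channel the momentum equation gives q² = ½·g·y₁·y₂·(y₁ + y₂) = ½×32.2×1.29×13.4×14.7 = 4088.
q = √4088 = 63.9 ft²/s.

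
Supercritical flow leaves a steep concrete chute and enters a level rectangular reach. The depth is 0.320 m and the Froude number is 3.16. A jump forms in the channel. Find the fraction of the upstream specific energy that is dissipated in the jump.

ΔE/E₁ = 0.281 (28.1%)

Fr₁ = 3.16 (given).
From the momentum equation for a rectangular channel, y₂/y₁ = ½[√(1 + 8Fr₁²) − 1] = ½[√80.88 − 1] = 4.00.
y₂ = 4.00 × 0.320 = 1.28 m.
E₁ = y₁(1 + Fr₁²/2) = 0.320×(1 + 3.16²/2) = 1.92 m. ΔE = (y₂ − y₁)³/(4y₁y₂) = 0.539 m. ΔE/E₁ = 0.539/1.92 = 0.281.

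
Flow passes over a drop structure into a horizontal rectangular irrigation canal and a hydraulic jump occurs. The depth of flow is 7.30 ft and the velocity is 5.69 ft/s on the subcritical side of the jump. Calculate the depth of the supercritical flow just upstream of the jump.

y₁ = 1.64 ft

Fr₂ = V₂/√(g·y₂) = 5.69/√(32.2×7.30) = 0.371.
From the momentum equation (using Fr₂), y₁/y₂ = ½[√(1 + 8Fr₂²) − 1] = ½[√2.102 − 1] = 0.225.
y₁ = 0.225 × 7.30 = 1.64 ft.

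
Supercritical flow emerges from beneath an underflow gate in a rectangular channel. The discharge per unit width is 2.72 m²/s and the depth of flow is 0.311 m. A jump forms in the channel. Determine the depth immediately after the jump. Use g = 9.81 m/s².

y₂ = 2.05 m

V₁ = q/y₁ = 2.72/0.311 = 8.75 m/s. Fr₁ = V₁/√(g·y₁) = 8.75/√(9.81×0.311) = 5.01.
Conjugate-depth relation: y₂/y₁ = ½[√(1 + 8Fr₁²) − 1] = ½[√201.6 − 1] = 6.60.
y₂ = 6.60 × 0.311 = 2.05 m.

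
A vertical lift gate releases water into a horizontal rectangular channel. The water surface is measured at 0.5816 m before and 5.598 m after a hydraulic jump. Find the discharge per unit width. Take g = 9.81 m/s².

For a rectangular channel the momentum equation gives q² = ½·g·y₁·y₂·(y₁ + y₂) = ½×9.81×0.5816×5.598×6.180 = 98.69.
q = √98.69 = 9.934 m²/s.

q = 9.934 m²/s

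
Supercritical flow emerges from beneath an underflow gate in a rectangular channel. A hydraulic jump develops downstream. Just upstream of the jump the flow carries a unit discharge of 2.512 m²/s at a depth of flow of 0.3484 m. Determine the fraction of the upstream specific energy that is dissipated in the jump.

ΔE/E₁ = 0.380 (38.0%)

V₁ = q/y₁ = 2.512/0.3484 = 7.210 m/s. Fr₁ = V₁/√(g·y₁) = 7.210/√(9.81×0.3484) = 3.900.
Bélanger equation: y₂/y₁ = ½[√(1 + 8Fr₁²) − 1] = ½[√122.68 − 1] = 5.038.
y₂ = 5.038 × 0.3484 = 1.755 m.
E₁ = y₁ + V₁²/2g = 2.998 m. ΔE = (y₂ − y₁)³/(4y₁y₂) = 1.138 m. ΔE/E₁ = 1.138/2.998 = 0.380.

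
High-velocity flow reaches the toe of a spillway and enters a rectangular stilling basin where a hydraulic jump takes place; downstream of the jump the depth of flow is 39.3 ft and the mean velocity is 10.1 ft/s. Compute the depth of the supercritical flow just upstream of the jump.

y₁ = 5.55 ft

Fr₂ = V₂/√(g·y₂) = 10.1/√(32.2×39.3) = 0.284.
From the momentum equation (using Fr₂), y₁/y₂ = ½[√(1 + 8Fr₂²) − 1] = ½[√1.645 − 1] = 0.141.
y₁ = 0.141 × 39.3 = 5.55 ft.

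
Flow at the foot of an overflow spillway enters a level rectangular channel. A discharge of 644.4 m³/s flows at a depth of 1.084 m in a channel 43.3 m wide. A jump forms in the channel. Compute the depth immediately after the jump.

q = Q/b = 644.4/43.3 = 14.88 m²/s; V₁ = q/y₁ = 13.73 m/s. Fr₁ = V₁/√(g·y₁) = 4.210.
Sequent-depth ratio: y₂/y₁ = ½[√(1 + 8Fr₁²) − 1] = ½[√142.80 − 1] = 5.475.
y₂ = 5.475 × 1.084 = 5.935 m.

y₂ = 5.935 m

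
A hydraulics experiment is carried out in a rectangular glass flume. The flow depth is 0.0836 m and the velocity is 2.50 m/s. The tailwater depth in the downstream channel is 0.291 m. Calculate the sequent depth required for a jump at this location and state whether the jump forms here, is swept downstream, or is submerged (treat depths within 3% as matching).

Fr₁ = V₁/√(g·y₁) = 2.50/√(9.81×0.0836) = 2.76.
By Bélanger, y₂/y₁ = ½[√(1 + 8Fr₁²) − 1] = ½[√61.97 − 1] = 3.44.
y₂ = 3.44 × 0.0836 = 0.287 m.
Tailwater y_tw = 0.291 m: y_tw ≈ y₂, so the jump forms here.

y₂ = 0.287 m; the jump forms here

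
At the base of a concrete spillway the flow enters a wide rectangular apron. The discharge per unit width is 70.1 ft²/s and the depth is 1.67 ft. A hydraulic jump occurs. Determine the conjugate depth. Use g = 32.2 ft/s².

V₁ = q/y₁ = 70.1/1.67 = 42.0 ft/s. Fr₁ = V₁/√(g·y₁) = 42.0/√(32.2×1.67) = 5.72.
Sequent-depth ratio: y₂/y₁ = ½[√(1 + 8Fr₁²) − 1] = ½[√263.1 − 1] = 7.61.
y₂ = 7.61 × 1.67 = 12.7 ft.

y₂ = 12.7 ft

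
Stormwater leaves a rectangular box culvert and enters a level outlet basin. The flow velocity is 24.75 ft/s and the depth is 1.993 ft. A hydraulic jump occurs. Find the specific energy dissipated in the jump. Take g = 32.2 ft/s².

ΔE = 3.110 ft

Fr₁ = V₁/√(g·y₁) = 24.75/√(32.2×1.993) = 3.090.
Conjugate-depth relation: y₂/y₁ = ½[√(1 + 8Fr₁²) − 1] = ½[√77.362 − 1] = 3.898.
y₂ = 3.898 × 1.993 = 7.768 ft.
q = V₁·y₁ = 24.75 × 1.993 = 49.33 ft²/s. V₂ = q/y₂ = 49.33/7.768 = 6.350 ft/s. E₁ = y₁ + V₁²/2g = 11.50 ft; E₂ = y₂ + V₂²/2g = 8.394 ft. ΔE = E₁ − E₂ = 3.110 ft.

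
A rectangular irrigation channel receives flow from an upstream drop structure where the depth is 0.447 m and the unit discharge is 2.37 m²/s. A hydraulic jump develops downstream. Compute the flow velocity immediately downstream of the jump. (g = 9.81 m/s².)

V₂ = 1.70 m/s

V₁ = q/y₁ = 2.37/0.447 = 5.30 m/s. Fr₁ = V₁/√(g·y₁) = 5.30/√(9.81×0.447) = 2.53.
Sequent-depth ratio: y₂/y₁ = ½[√(1 + 8Fr₁²) − 1] = ½[√52.29 − 1] = 3.12.
y₂ = 3.12 × 0.447 = 1.39 m.
V₂ = q/y₂ = 2.37/1.39 = 1.70 m/s.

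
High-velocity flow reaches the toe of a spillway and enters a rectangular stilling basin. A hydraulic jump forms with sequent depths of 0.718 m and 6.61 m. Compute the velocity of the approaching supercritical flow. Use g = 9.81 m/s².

V₁ = 18.2 m/s

For a rectangular channel the momentum equation gives q² = ½·g·y₁·y₂·(y₁ + y₂) = ½×9.81×0.718×6.61×7.33 = 171.
q = √171 = 13.1 m²/s.
V₁ = q/y₁ = 13.1/0.718 = 18.2 m/s.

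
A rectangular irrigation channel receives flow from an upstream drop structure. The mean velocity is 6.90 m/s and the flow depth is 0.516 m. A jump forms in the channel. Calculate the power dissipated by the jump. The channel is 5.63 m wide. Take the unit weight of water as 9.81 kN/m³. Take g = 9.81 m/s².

Fr₁ = V₁/√(g·y₁) = 6.90/√(9.81×0.516) = 3.07.
Sequent-depth ratio: y₂/y₁ = ½[√(1 + 8Fr₁²) − 1] = ½[√76.24 − 1] = 3.87.
y₂ = 3.87 × 0.516 = 1.99 m.
Head loss: ΔE = (y₂ − y₁)³/(4y₁y₂) = (1.99 − 0.516)³/(4×0.516×1.99) = 3.23/4.12 = 0.785 m.
q = V₁·y₁ = 6.90 × 0.516 = 3.56 m²/s. Q = q·b = 3.56 × 5.63 = 20.0 m³/s. P = γ·Q·ΔE = 9.81 × 20.0 × 0.785 = 154 kW.

P = 154 kW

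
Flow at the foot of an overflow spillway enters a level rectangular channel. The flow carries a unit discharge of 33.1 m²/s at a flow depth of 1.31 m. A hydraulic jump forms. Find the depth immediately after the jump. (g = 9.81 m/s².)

V₁ = q/y₁ = 33.1/1.31 = 25.3 m/s. Fr₁ = V₁/√(g·y₁) = 25.3/√(9.81×1.31) = 7.05.
Conjugate-depth relation: y₂/y₁ = ½[√(1 + 8Fr₁²) − 1] = ½[√398.4 − 1] = 9.48.
y₂ = 9.48 × 1.31 = 12.4 m.

y₂ = 12.4 m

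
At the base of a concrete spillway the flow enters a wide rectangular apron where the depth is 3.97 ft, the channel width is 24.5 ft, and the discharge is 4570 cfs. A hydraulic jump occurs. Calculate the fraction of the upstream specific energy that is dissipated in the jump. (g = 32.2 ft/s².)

ΔE/E₁ = 0.409 (40.9%)

q = Q/b = 4570/24.5 = 187 ft²/s; V₁ = q/y₁ = 47.0 ft/s. Fr₁ = V₁/√(g·y₁) = 4.16.
Bélanger equation: y₂/y₁ = ½[√(1 + 8Fr₁²) − 1] = ½[√139.2 − 1] = 5.40.
y₂ = 5.40 × 3.97 = 21.4 ft.
E₁ = y₁ + V₁²/2g = 38.2 ft. ΔE = (y₂ − y₁)³/(4y₁y₂) = 15.6 ft. ΔE/E₁ = 15.6/38.2 = 0.409.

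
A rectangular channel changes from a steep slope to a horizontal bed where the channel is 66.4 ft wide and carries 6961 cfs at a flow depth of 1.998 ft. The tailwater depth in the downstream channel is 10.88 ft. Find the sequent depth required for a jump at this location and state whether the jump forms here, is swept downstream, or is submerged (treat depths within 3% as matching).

y₂ = 17.51 ft; the jump is swept downstream

q = Q/b = 6961/66.4 = 104.8 ft²/s; V₁ = q/y₁ = 52.47 ft/s. Fr₁ = V₁/√(g·y₁) = 6.542.
By Bélanger, y₂/y₁ = ½[√(1 + 8Fr₁²) − 1] = ½[√343.34 − 1] = 8.765.
y₂ = 8.765 × 1.998 = 17.51 ft.
Tailwater y_tw = 10.88 ft: y_tw < y₂, so the jump is swept downstream.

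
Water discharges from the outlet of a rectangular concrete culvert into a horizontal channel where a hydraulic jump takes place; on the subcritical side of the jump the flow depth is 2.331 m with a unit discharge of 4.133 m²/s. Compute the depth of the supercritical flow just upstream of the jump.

y₁ = 0.5234 m

V₂ = q/y₂ = 4.133/2.331 = 1.773 m/s; Fr₂ = V₂/√(g·y₂) = 0.3708.
From the momentum equation (using Fr₂), y₁/y₂ = ½[√(1 + 8Fr₂²) − 1] = ½[√2.0998 − 1] = 0.2245.
y₁ = 0.2245 × 2.331 = 0.5234 m.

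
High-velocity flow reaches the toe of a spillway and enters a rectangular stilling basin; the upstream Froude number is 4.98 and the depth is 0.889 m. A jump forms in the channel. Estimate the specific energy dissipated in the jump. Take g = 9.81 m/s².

Fr₁ = 4.98 (given).
From the momentum equation for a rectangular channel, y₂/y₁ = ½[√(1 + 8Fr₁²) − 1] = ½[√199.4 − 1] = 6.56.
y₂ = 6.56 × 0.889 = 5.83 m.
Head loss: ΔE = (y₂ − y₁)³/(4y₁y₂) = (5.83 − 0.889)³/(4×0.889×5.83) = 121/20.7 = 5.82 m.

ΔE = 5.82 m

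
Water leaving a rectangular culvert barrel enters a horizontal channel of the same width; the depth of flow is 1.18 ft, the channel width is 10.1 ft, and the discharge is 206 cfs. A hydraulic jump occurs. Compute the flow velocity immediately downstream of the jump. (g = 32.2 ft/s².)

q = Q/b = 206/10.1 = 20.4 ft²/s; V₁ = q/y₁ = 17.3 ft/s. Fr₁ = V₁/√(g·y₁) = 2.80.
By Bélanger, y₂/y₁ = ½[√(1 + 8Fr₁²) − 1] = ½[√63.90 − 1] = 3.50.
y₂ = 3.50 × 1.18 = 4.13 ft.
V₂ = q/y₂ = 20.4/4.13 = 4.94 ft/s.

V₂ = 4.94 ft/s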